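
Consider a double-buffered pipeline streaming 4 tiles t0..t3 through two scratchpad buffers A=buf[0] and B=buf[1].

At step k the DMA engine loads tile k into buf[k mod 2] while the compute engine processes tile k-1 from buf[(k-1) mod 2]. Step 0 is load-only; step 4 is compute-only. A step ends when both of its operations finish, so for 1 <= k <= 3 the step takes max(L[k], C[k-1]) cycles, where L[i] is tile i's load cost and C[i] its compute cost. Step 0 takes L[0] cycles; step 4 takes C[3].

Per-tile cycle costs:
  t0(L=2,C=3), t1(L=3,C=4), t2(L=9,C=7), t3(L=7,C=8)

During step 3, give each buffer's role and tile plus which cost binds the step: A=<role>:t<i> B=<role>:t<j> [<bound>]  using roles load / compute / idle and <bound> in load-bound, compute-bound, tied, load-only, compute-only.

step 0: L[0]=2 → dur=2, Σ=2 | A=load:t0 B=idle [load-only]
step 1: L[1]=3 C[0]=3 → dur=3, Σ=5 | A=compute:t0 B=load:t1 [tied]
step 2: L[2]=9 C[1]=4 → dur=9, Σ=14 | A=load:t2 B=compute:t1 [load-bound]
step 3: L[3]=7 C[2]=7 → dur=7, Σ=21 | A=compute:t2 B=load:t3 [tied]
step 4: C[3]=8 → dur=8, Σ=29 | A=idle B=compute:t3 [compute-only]

step 3: A=compute:t2 B=load:t3 [tied]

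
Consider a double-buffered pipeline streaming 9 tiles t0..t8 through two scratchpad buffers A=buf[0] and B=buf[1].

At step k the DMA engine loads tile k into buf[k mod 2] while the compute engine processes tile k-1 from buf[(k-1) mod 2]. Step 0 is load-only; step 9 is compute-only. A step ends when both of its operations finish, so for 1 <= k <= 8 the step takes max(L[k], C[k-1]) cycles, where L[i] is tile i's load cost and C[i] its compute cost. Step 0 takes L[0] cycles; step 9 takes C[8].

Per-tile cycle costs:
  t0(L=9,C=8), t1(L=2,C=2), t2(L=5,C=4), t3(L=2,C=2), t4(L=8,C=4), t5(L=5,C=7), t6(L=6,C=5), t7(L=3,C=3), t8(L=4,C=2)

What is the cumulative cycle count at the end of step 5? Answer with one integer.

end_cycle[5] = 39

k=0 load=t0/9c comp=- wait=9 total=9
k=1 load=t1/2c comp=t0/8c wait=8 total=17
k=2 load=t2/5c comp=t1/2c wait=5 total=22
k=3 load=t3/2c comp=t2/4c wait=4 total=26
k=4 load=t4/8c comp=t3/2c wait=8 total=34
k=5 load=t5/5c comp=t4/4c wait=5 total=39
k=6 load=t6/6c comp=t5/7c wait=7 total=46
k=7 load=t7/3c comp=t6/5c wait=5 total=51
k=8 load=t8/4c comp=t7/3c wait=4 total=55
k=9 load=- comp=t8/2c wait=2 total=57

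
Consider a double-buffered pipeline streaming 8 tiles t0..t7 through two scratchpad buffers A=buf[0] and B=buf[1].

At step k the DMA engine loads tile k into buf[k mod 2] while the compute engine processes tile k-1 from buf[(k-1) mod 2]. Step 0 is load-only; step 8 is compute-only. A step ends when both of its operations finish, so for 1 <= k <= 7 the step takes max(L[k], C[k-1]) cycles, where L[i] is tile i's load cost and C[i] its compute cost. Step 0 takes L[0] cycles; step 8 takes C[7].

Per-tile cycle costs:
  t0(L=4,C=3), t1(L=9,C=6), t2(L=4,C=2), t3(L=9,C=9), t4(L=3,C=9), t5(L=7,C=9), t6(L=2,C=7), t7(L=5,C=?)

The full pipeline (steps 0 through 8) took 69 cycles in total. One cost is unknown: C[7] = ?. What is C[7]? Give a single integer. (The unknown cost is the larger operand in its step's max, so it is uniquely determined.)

step 0 = dur = L[0]=4 = 4
step 1 = dur = max(L[1]=9, C[0]=3) = 9
step 2 = dur = max(L[2]=4, C[1]=6) = 6
step 3 = dur = max(L[3]=9, C[2]=2) = 9
step 4 = dur = max(L[4]=3, C[3]=9) = 9
step 5 = dur = max(L[5]=7, C[4]=9) = 9
step 6 = dur = max(L[6]=2, C[5]=9) = 9
step 7 = dur = max(L[7]=5, C[6]=7) = 7
step 8 = dur = C[7]=? = C[7]  (unknown; binding)
sum of known step durations = 62
dur[8] = total - known = 69 - 62 = 7
C[7] is the binding max in step 8, so C[7] = dur[8] = 7

C[7] = 7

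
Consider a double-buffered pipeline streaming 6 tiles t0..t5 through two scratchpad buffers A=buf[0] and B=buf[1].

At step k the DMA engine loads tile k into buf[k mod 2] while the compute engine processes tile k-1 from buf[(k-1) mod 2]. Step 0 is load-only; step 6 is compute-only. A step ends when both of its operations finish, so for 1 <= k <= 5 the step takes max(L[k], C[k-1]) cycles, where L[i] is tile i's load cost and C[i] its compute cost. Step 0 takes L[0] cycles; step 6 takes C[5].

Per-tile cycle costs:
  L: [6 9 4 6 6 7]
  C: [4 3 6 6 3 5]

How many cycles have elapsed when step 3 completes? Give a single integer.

step 0: L[0]=6 → dur=6, Σ=6 | A=load:t0 B=idle [load-only]
step 1: L[1]=9 C[0]=4 → dur=9, Σ=15 | A=compute:t0 B=load:t1 [load-bound]
step 2: L[2]=4 C[1]=3 → dur=4, Σ=19 | A=load:t2 B=compute:t1 [load-bound]
step 3: L[3]=6 C[2]=6 → dur=6, Σ=25 | A=compute:t2 B=load:t3 [tied]
step 4: L[4]=6 C[3]=6 → dur=6, Σ=31 | A=load:t4 B=compute:t3 [tied]
step 5: L[5]=7 C[4]=3 → dur=7, Σ=38 | A=compute:t4 B=load:t5 [load-bound]
step 6: C[5]=5 → dur=5, Σ=43 | A=idle B=compute:t5 [compute-only]

end_cycle[3] = 25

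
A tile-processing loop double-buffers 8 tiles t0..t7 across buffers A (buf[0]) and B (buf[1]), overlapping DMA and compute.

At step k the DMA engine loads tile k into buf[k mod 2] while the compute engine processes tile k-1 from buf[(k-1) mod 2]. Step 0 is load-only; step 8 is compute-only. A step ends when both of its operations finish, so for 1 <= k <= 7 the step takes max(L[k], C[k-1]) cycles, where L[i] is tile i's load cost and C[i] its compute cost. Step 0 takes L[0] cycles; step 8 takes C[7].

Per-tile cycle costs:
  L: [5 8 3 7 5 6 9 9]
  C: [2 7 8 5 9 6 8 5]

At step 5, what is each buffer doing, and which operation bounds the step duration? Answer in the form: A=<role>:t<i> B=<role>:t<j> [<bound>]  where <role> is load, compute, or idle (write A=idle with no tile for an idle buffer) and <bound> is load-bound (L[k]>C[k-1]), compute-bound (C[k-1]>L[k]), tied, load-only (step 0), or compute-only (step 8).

step 5: A=compute:t4 B=load:t5 [compute-bound]

step 0: L[0]=5 → dur=5, Σ=5 | A=load:t0 B=idle [load-only]
step 1: L[1]=8 C[0]=2 → dur=8, Σ=13 | A=compute:t0 B=load:t1 [load-bound]
step 2: L[2]=3 C[1]=7 → dur=7, Σ=20 | A=load:t2 B=compute:t1 [compute-bound]
step 3: L[3]=7 C[2]=8 → dur=8, Σ=28 | A=compute:t2 B=load:t3 [compute-bound]
step 4: L[4]=5 C[3]=5 → dur=5, Σ=33 | A=load:t4 B=compute:t3 [tied]
step 5: L[5]=6 C[4]=9 → dur=9, Σ=42 | A=compute:t4 B=load:t5 [compute-bound]
step 6: L[6]=9 C[5]=6 → dur=9, Σ=51 | A=load:t6 B=compute:t5 [load-bound]
step 7: L[7]=9 C[6]=8 → dur=9, Σ=60 | A=compute:t6 B=load:t7 [load-bound]
step 8: C[7]=5 → dur=5, Σ=65 | A=idle B=compute:t7 [compute-only]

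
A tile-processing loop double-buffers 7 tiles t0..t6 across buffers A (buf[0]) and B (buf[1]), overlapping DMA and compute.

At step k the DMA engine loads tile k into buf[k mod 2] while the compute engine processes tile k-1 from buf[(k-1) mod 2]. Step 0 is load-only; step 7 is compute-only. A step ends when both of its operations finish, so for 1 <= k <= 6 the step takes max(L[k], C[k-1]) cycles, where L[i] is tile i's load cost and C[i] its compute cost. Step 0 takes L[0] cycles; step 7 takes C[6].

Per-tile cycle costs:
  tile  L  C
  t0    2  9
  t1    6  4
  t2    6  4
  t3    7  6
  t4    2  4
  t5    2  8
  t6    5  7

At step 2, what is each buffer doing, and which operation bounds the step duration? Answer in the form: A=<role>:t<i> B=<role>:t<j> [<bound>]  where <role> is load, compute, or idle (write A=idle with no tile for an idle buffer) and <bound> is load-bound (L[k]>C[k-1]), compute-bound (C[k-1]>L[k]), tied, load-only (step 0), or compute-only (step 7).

k=0 load=t0/2c comp=- wait=2 total=2
k=1 load=t1/6c comp=t0/9c wait=9 total=11
k=2 load=t2/6c comp=t1/4c wait=6 total=17
k=3 load=t3/7c comp=t2/4c wait=7 total=24
k=4 load=t4/2c comp=t3/6c wait=6 total=30
k=5 load=t5/2c comp=t4/4c wait=4 total=34
k=6 load=t6/5c comp=t5/8c wait=8 total=42
k=7 load=- comp=t6/7c wait=7 total=49

step 2: A=load:t2 B=compute:t1 [load-bound]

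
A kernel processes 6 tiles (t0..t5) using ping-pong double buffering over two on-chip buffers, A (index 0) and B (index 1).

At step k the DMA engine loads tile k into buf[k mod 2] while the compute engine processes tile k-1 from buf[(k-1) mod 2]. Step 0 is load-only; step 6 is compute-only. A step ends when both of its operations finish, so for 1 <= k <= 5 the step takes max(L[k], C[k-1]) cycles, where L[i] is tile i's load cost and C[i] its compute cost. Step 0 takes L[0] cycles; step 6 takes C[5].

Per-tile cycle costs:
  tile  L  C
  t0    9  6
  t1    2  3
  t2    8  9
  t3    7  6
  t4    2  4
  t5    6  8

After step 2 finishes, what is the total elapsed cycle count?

step 0: L[0]=9 → dur=9, Σ=9 | A=load:t0 B=idle [load-only]
step 1: L[1]=2 C[0]=6 → dur=6, Σ=15 | A=compute:t0 B=load:t1 [compute-bound]
step 2: L[2]=8 C[1]=3 → dur=8, Σ=23 | A=load:t2 B=compute:t1 [load-bound]
step 3: L[3]=7 C[2]=9 → dur=9, Σ=32 | A=compute:t2 B=load:t3 [compute-bound]
step 4: L[4]=2 C[3]=6 → dur=6, Σ=38 | A=load:t4 B=compute:t3 [compute-bound]
step 5: L[5]=6 C[4]=4 → dur=6, Σ=44 | A=compute:t4 B=load:t5 [load-bound]
step 6: C[5]=8 → dur=8, Σ=52 | A=idle B=compute:t5 [compute-only]

end_cycle[2] = 23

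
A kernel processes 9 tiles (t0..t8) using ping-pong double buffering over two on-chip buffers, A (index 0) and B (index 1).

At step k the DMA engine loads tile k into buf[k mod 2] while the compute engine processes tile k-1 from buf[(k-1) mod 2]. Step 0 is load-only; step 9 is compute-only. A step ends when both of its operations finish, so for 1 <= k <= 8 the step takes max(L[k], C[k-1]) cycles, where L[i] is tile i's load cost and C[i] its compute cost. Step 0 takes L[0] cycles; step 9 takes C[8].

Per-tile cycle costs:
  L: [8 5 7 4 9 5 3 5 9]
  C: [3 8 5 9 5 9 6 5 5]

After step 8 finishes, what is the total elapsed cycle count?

k=0 load=t0/8c comp=- wait=8 total=8
k=1 load=t1/5c comp=t0/3c wait=5 total=13
k=2 load=t2/7c comp=t1/8c wait=8 total=21
k=3 load=t3/4c comp=t2/5c wait=5 total=26
k=4 load=t4/9c comp=t3/9c wait=9 total=35
k=5 load=t5/5c comp=t4/5c wait=5 total=40
k=6 load=t6/3c comp=t5/9c wait=9 total=49
k=7 load=t7/5c comp=t6/6c wait=6 total=55
k=8 load=t8/9c comp=t7/5c wait=9 total=64
k=9 load=- comp=t8/5c wait=5 total=69

end_cycle[8] = 64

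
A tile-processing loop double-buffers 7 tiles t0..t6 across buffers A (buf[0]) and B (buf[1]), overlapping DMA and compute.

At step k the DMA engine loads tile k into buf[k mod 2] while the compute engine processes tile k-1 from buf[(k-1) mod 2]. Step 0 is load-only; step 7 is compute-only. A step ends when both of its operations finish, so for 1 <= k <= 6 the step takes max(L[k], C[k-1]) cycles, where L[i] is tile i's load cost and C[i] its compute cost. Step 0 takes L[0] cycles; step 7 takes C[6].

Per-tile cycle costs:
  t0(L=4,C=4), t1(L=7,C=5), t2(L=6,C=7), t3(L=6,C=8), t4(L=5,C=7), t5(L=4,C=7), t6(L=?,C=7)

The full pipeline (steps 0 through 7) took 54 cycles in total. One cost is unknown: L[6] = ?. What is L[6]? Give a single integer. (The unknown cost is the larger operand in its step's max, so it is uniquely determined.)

L[6] = 8

step 0 | dur = L[0]=4 = 4
step 1 | dur = max(L[1]=7, C[0]=4) = 7
step 2 | dur = max(L[2]=6, C[1]=5) = 6
step 3 | dur = max(L[3]=6, C[2]=7) = 7
step 4 | dur = max(L[4]=5, C[3]=8) = 8
step 5 | dur = max(L[5]=4, C[4]=7) = 7
step 6 | dur = max(L[6]=?, C[5]=7) = L[6]  (unknown; binding)
step 7 | dur = C[6]=7 = 7
sum of known step durations = 46
dur[6] = total - known = 54 - 46 = 8
L[6] is the binding max in step 6, so L[6] = dur[6] = 8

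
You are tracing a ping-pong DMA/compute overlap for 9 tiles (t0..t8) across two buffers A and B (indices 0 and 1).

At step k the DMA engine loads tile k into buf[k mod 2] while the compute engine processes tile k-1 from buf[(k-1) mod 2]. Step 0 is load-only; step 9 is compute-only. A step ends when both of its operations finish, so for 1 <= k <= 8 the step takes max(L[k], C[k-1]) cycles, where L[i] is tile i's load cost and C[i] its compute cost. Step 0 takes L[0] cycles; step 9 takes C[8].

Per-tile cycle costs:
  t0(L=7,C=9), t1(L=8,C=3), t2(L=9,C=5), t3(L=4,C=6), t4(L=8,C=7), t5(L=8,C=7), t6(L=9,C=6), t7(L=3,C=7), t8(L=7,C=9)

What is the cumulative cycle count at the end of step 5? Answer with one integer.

  0. 7=7c; end=7; A:t0 B:-
  1. max(8,9)=9c; end=16; A:t0 B:t1
  2. max(9,3)=9c; end=25; A:t2 B:t1
  3. max(4,5)=5c; end=30; A:t2 B:t3
  4. max(8,6)=8c; end=38; A:t4 B:t3
  5. max(8,7)=8c; end=46; A:t4 B:t5
  6. max(9,7)=9c; end=55; A:t6 B:t5
  7. max(3,6)=6c; end=61; A:t6 B:t7
  8. max(7,7)=7c; end=68; A:t8 B:t7
  9. 9=9c; end=77; A:t8 B:t7

end_cycle[5] = 46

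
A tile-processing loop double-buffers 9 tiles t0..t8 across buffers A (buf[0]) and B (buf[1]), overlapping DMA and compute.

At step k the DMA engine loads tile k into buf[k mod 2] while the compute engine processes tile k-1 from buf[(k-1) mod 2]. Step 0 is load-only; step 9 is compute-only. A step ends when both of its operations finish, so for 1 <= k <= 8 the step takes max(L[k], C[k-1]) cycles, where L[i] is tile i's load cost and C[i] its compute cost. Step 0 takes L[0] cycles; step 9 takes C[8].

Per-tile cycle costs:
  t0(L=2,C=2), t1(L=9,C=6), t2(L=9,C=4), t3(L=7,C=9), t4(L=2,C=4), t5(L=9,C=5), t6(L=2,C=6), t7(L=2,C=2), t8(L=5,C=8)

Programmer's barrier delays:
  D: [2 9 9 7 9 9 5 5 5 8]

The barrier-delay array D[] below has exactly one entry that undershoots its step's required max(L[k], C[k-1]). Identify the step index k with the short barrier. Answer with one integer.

step 0: need L[0]=2 = 2; D[0]=2 ok
step 1: need max(L[1]=9,C[0]=2) = 9; D[1]=9 ok
step 2: need max(L[2]=9,C[1]=6) = 9; D[2]=9 ok
step 3: need max(L[3]=7,C[2]=4) = 7; D[3]=7 ok
step 4: need max(L[4]=2,C[3]=9) = 9; D[4]=9 ok
step 5: need max(L[5]=9,C[4]=4) = 9; D[5]=9 ok
step 6: need max(L[6]=2,C[5]=5) = 5; D[6]=5 ok
step 7: need max(L[7]=2,C[6]=6) = 6; D[7]=5 SHORT
step 8: need max(L[8]=5,C[7]=2) = 5; D[8]=5 ok
step 9: need C[8]=8 = 8; D[9]=8 ok

hazard at step 7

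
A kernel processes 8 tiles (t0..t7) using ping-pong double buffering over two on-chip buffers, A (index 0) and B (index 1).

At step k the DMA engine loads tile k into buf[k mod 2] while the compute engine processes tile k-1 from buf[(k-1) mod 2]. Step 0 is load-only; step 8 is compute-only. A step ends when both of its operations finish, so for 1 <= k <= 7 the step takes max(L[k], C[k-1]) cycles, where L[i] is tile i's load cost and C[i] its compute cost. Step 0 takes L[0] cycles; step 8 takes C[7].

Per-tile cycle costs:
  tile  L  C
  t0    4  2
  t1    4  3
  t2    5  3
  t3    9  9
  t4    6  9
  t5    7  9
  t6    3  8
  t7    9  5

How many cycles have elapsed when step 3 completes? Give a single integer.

end_cycle[3] = 22

step 0: L[0]=4 → dur=4, Σ=4 | A=load:t0 B=idle [load-only]
step 1: L[1]=4 C[0]=2 → dur=4, Σ=8 | A=compute:t0 B=load:t1 [load-bound]
step 2: L[2]=5 C[1]=3 → dur=5, Σ=13 | A=load:t2 B=compute:t1 [load-bound]
step 3: L[3]=9 C[2]=3 → dur=9, Σ=22 | A=compute:t2 B=load:t3 [load-bound]
step 4: L[4]=6 C[3]=9 → dur=9, Σ=31 | A=load:t4 B=compute:t3 [compute-bound]
step 5: L[5]=7 C[4]=9 → dur=9, Σ=40 | A=compute:t4 B=load:t5 [compute-bound]
step 6: L[6]=3 C[5]=9 → dur=9, Σ=49 | A=load:t6 B=compute:t5 [compute-bound]
step 7: L[7]=9 C[6]=8 → dur=9, Σ=58 | A=compute:t6 B=load:t7 [load-bound]
step 8: C[7]=5 → dur=5, Σ=63 | A=idle B=compute:t7 [compute-only]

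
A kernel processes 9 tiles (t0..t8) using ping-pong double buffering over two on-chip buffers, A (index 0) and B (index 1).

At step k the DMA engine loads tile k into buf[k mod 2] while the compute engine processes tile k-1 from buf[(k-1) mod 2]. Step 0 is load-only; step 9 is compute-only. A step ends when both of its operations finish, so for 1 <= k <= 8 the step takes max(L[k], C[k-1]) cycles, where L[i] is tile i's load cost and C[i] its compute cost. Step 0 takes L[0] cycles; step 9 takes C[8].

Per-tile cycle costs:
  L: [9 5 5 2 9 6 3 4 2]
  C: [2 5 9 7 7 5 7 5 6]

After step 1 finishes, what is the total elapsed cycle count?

k=0 load=t0/9c comp=- wait=9 total=9
k=1 load=t1/5c comp=t0/2c wait=5 total=14
k=2 load=t2/5c comp=t1/5c wait=5 total=19
k=3 load=t3/2c comp=t2/9c wait=9 total=28
k=4 load=t4/9c comp=t3/7c wait=9 total=37
k=5 load=t5/6c comp=t4/7c wait=7 total=44
k=6 load=t6/3c comp=t5/5c wait=5 total=49
k=7 load=t7/4c comp=t6/7c wait=7 total=56
k=8 load=t8/2c comp=t7/5c wait=5 total=61
k=9 load=- comp=t8/6c wait=6 total=67

end_cycle[1] = 14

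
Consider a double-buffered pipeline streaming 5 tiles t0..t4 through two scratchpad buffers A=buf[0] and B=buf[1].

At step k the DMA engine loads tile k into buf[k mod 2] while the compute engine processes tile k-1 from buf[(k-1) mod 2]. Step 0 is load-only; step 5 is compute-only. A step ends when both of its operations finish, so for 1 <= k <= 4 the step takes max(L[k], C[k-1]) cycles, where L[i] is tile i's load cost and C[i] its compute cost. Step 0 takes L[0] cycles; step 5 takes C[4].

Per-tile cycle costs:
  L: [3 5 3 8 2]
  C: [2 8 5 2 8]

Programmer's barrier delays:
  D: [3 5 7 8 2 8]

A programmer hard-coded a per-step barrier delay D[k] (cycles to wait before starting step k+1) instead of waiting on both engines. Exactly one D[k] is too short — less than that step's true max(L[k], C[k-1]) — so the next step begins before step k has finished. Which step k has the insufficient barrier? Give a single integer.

[0] required=L[0]=3=3 vs D=3 ok
[1] required=max(L[1]=5,C[0]=2)=5 vs D=5 ok
[2] required=max(L[2]=3,C[1]=8)=8 vs D=7 SHORT
[3] required=max(L[3]=8,C[2]=5)=8 vs D=8 ok
[4] required=max(L[4]=2,C[3]=2)=2 vs D=2 ok
[5] required=C[4]=8=8 vs D=8 ok

hazard at step 2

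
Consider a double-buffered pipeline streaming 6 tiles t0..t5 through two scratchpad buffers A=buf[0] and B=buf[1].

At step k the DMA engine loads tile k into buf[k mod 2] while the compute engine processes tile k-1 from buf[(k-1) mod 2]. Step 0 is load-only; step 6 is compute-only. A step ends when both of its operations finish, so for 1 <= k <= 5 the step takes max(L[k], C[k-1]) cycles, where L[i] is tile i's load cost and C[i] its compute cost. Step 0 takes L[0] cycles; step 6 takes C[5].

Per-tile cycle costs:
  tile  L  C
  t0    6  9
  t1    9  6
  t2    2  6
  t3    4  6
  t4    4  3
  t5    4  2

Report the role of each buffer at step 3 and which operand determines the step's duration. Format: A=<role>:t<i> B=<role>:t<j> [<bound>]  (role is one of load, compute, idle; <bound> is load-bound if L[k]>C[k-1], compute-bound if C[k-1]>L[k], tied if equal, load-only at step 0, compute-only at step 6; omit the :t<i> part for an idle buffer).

step 0: L[0]=6 → dur=6, Σ=6 | A=load:t0 B=idle [load-only]
step 1: L[1]=9 C[0]=9 → dur=9, Σ=15 | A=compute:t0 B=load:t1 [tied]
step 2: L[2]=2 C[1]=6 → dur=6, Σ=21 | A=load:t2 B=compute:t1 [compute-bound]
step 3: L[3]=4 C[2]=6 → dur=6, Σ=27 | A=compute:t2 B=load:t3 [compute-bound]
step 4: L[4]=4 C[3]=6 → dur=6, Σ=33 | A=load:t4 B=compute:t3 [compute-bound]
step 5: L[5]=4 C[4]=3 → dur=4, Σ=37 | A=compute:t4 B=load:t5 [load-bound]
step 6: C[5]=2 → dur=2, Σ=39 | A=idle B=compute:t5 [compute-only]

step 3: A=compute:t2 B=load:t3 [compute-bound]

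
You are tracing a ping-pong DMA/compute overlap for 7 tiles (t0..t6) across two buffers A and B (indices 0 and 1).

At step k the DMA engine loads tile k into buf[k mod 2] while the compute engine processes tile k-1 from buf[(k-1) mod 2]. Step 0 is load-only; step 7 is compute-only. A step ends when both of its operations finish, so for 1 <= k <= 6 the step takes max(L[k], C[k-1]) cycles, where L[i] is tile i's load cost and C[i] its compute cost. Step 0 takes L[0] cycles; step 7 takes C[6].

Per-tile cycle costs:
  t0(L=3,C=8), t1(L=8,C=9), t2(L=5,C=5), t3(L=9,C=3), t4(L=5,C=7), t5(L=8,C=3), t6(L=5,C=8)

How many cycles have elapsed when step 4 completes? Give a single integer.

end_cycle[4] = 34

step 0: L[0]=3 → dur=3, Σ=3 | A=load:t0 B=idle [load-only]
step 1: L[1]=8 C[0]=8 → dur=8, Σ=11 | A=compute:t0 B=load:t1 [tied]
step 2: L[2]=5 C[1]=9 → dur=9, Σ=20 | A=load:t2 B=compute:t1 [compute-bound]
step 3: L[3]=9 C[2]=5 → dur=9, Σ=29 | A=compute:t2 B=load:t3 [load-bound]
step 4: L[4]=5 C[3]=3 → dur=5, Σ=34 | A=load:t4 B=compute:t3 [load-bound]
step 5: L[5]=8 C[4]=7 → dur=8, Σ=42 | A=compute:t4 B=load:t5 [load-bound]
step 6: L[6]=5 C[5]=3 → dur=5, Σ=47 | A=load:t6 B=compute:t5 [load-bound]
step 7: C[6]=8 → dur=8, Σ=55 | A=compute:t6 B=idle [compute-only]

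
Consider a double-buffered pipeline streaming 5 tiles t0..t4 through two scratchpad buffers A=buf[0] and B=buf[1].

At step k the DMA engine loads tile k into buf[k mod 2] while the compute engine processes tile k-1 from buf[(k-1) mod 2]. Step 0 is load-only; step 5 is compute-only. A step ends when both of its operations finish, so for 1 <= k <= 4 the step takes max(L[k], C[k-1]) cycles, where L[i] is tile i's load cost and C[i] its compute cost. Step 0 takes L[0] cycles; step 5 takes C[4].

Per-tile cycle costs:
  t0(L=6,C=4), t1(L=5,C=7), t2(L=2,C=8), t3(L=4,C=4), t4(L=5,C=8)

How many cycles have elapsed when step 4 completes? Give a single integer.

[0] DMA t0→A (6c) ∥ CU idle ⇒ 6c, clock 6
[1] DMA t1→B (5c) ∥ CU A:t0 (4c) ⇒ 5c, clock 11
[2] DMA t2→A (2c) ∥ CU B:t1 (7c) ⇒ 7c, clock 18
[3] DMA t3→B (4c) ∥ CU A:t2 (8c) ⇒ 8c, clock 26
[4] DMA t4→A (5c) ∥ CU B:t3 (4c) ⇒ 5c, clock 31
[5] DMA idle ∥ CU A:t4 (8c) ⇒ 8c, clock 39

end_cycle[4] = 31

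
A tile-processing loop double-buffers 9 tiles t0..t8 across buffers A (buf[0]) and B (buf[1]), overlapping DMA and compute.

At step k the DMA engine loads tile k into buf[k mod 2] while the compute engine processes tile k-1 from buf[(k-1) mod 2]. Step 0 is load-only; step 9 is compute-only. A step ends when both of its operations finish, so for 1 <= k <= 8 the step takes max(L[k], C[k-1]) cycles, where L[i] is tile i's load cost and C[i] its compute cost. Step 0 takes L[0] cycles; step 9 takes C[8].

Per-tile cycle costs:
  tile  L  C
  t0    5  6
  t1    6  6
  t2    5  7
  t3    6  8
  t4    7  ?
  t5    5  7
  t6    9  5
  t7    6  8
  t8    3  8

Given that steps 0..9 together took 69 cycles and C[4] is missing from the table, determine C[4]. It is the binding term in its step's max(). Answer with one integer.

C[4] = 6

step 0: dur = L[0]=5 = 5
step 1: dur = max(L[1]=6, C[0]=6) = 6
step 2: dur = max(L[2]=5, C[1]=6) = 6
step 3: dur = max(L[3]=6, C[2]=7) = 7
step 4: dur = max(L[4]=7, C[3]=8) = 8
step 5: dur = max(L[5]=5, C[4]=?) = C[4]  (unknown; binding)
step 6: dur = max(L[6]=9, C[5]=7) = 9
step 7: dur = max(L[7]=6, C[6]=5) = 6
step 8: dur = max(L[8]=3, C[7]=8) = 8
step 9: dur = C[8]=8 = 8
sum of known step durations = 63
dur[5] = total - known = 69 - 63 = 6
C[4] is the binding max in step 5, so C[4] = dur[5] = 6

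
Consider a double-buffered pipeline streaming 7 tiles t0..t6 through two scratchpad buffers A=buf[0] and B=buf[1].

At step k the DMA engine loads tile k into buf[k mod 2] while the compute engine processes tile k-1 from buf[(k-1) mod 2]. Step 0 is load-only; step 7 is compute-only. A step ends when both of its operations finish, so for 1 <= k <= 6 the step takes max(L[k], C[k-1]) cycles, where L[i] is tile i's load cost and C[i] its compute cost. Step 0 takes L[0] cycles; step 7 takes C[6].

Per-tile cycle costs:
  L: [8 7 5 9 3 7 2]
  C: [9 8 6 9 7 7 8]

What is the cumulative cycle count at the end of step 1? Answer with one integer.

end_cycle[1] = 17

  0. 8=8c; end=8; A:t0 B:-
  1. max(7,9)=9c; end=17; A:t0 B:t1
  2. max(5,8)=8c; end=25; A:t2 B:t1
  3. max(9,6)=9c; end=34; A:t2 B:t3
  4. max(3,9)=9c; end=43; A:t4 B:t3
  5. max(7,7)=7c; end=50; A:t4 B:t5
  6. max(2,7)=7c; end=57; A:t6 B:t5
  7. 8=8c; end=65; A:t6 B:t5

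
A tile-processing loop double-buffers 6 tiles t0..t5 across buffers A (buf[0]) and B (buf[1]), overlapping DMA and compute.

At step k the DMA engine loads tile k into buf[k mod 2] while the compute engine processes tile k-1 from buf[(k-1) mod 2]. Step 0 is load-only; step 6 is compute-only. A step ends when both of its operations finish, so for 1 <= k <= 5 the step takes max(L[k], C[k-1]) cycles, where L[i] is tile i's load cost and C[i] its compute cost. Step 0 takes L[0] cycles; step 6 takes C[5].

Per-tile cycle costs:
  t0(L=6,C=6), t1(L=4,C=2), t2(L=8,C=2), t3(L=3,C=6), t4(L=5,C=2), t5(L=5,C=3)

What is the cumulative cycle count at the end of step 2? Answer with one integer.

k=0 load=t0/6c comp=- wait=6 total=6
k=1 load=t1/4c comp=t0/6c wait=6 total=12
k=2 load=t2/8c comp=t1/2c wait=8 total=20
k=3 load=t3/3c comp=t2/2c wait=3 total=23
k=4 load=t4/5c comp=t3/6c wait=6 total=29
k=5 load=t5/5c comp=t4/2c wait=5 total=34
k=6 load=- comp=t5/3c wait=3 total=37

end_cycle[2] = 20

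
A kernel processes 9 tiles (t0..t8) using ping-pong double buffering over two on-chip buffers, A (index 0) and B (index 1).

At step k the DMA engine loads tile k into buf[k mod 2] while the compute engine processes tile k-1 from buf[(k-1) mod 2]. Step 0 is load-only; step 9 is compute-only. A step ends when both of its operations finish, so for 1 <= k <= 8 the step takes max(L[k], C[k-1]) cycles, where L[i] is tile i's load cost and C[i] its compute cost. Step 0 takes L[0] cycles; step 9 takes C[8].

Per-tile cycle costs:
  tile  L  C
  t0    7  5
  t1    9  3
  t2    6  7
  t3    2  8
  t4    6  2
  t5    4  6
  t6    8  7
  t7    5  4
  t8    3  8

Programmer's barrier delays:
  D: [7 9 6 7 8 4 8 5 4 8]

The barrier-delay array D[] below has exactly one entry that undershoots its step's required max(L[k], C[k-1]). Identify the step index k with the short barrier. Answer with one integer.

[0] required=L[0]=7=7 vs D=7 ok
[1] required=max(L[1]=9,C[0]=5)=9 vs D=9 ok
[2] required=max(L[2]=6,C[1]=3)=6 vs D=6 ok
[3] required=max(L[3]=2,C[2]=7)=7 vs D=7 ok
[4] required=max(L[4]=6,C[3]=8)=8 vs D=8 ok
[5] required=max(L[5]=4,C[4]=2)=4 vs D=4 ok
[6] required=max(L[6]=8,C[5]=6)=8 vs D=8 ok
[7] required=max(L[7]=5,C[6]=7)=7 vs D=5 SHORT
[8] required=max(L[8]=3,C[7]=4)=4 vs D=4 ok
[9] required=C[8]=8=8 vs D=8 ok

hazard at step 7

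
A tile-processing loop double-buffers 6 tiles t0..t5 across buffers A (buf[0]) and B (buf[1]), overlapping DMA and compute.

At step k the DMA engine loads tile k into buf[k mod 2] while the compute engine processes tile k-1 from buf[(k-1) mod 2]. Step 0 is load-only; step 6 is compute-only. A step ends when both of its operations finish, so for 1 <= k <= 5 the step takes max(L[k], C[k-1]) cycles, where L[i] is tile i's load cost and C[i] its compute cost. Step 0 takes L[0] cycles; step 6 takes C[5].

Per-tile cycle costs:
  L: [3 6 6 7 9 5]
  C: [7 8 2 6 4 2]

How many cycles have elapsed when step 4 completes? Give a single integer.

[0] DMA t0→A (3c) ∥ CU idle ⇒ 3c, clock 3
[1] DMA t1→B (6c) ∥ CU A:t0 (7c) ⇒ 7c, clock 10
[2] DMA t2→A (6c) ∥ CU B:t1 (8c) ⇒ 8c, clock 18
[3] DMA t3→B (7c) ∥ CU A:t2 (2c) ⇒ 7c, clock 25
[4] DMA t4→A (9c) ∥ CU B:t3 (6c) ⇒ 9c, clock 34
[5] DMA t5→B (5c) ∥ CU A:t4 (4c) ⇒ 5c, clock 39
[6] DMA idle ∥ CU B:t5 (2c) ⇒ 2c, clock 41

end_cycle[4] = 34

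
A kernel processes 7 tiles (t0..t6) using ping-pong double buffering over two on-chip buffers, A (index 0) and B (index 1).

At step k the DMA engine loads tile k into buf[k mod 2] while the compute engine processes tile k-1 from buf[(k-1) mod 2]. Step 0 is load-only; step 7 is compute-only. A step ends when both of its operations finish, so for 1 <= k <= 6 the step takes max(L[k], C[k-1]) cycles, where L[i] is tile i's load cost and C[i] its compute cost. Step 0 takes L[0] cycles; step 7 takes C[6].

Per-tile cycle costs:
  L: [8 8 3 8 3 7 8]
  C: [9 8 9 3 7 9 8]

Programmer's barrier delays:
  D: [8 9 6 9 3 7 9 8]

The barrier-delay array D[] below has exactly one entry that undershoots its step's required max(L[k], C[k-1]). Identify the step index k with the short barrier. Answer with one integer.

hazard at step 2

[0] required=L[0]=8=8 vs D=8 ok
[1] required=max(L[1]=8,C[0]=9)=9 vs D=9 ok
[2] required=max(L[2]=3,C[1]=8)=8 vs D=6 SHORT
[3] required=max(L[3]=8,C[2]=9)=9 vs D=9 ok
[4] required=max(L[4]=3,C[3]=3)=3 vs D=3 ok
[5] required=max(L[5]=7,C[4]=7)=7 vs D=7 ok
[6] required=max(L[6]=8,C[5]=9)=9 vs D=9 ok
[7] required=C[6]=8=8 vs D=8 ok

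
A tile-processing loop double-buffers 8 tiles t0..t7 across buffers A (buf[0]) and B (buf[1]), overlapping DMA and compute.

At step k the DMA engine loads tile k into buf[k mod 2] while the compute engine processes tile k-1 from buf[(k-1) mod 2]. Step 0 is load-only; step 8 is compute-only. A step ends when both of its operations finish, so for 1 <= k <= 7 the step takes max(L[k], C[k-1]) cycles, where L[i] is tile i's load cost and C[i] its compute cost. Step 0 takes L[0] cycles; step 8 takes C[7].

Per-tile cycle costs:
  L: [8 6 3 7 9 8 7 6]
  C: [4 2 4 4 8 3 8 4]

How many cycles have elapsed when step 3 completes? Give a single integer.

end_cycle[3] = 24

  0. 8=8c; end=8; A:t0 B:-
  1. max(6,4)=6c; end=14; A:t0 B:t1
  2. max(3,2)=3c; end=17; A:t2 B:t1
  3. max(7,4)=7c; end=24; A:t2 B:t3
  4. max(9,4)=9c; end=33; A:t4 B:t3
  5. max(8,8)=8c; end=41; A:t4 B:t5
  6. max(7,3)=7c; end=48; A:t6 B:t5
  7. max(6,8)=8c; end=56; A:t6 B:t7
  8. 4=4c; end=60; A:t6 B:t7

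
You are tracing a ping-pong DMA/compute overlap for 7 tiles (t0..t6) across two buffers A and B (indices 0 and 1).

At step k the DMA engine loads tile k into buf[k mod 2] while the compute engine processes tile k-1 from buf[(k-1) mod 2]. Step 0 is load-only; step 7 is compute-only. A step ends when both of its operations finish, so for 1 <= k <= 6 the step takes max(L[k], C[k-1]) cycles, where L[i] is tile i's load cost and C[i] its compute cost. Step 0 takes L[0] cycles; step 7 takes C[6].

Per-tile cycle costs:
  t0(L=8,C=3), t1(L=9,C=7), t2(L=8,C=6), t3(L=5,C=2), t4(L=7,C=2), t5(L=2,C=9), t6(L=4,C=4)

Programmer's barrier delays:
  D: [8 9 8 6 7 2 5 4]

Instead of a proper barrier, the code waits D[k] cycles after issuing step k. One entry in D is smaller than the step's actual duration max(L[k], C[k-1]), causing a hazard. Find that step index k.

hazard at step 6

step 0: need L[0]=8 = 8; D[0]=8 ok
step 1: need max(L[1]=9,C[0]=3) = 9; D[1]=9 ok
step 2: need max(L[2]=8,C[1]=7) = 8; D[2]=8 ok
step 3: need max(L[3]=5,C[2]=6) = 6; D[3]=6 ok
step 4: need max(L[4]=7,C[3]=2) = 7; D[4]=7 ok
step 5: need max(L[5]=2,C[4]=2) = 2; D[5]=2 ok
step 6: need max(L[6]=4,C[5]=9) = 9; D[6]=5 SHORT
step 7: need C[6]=4 = 4; D[7]=4 ok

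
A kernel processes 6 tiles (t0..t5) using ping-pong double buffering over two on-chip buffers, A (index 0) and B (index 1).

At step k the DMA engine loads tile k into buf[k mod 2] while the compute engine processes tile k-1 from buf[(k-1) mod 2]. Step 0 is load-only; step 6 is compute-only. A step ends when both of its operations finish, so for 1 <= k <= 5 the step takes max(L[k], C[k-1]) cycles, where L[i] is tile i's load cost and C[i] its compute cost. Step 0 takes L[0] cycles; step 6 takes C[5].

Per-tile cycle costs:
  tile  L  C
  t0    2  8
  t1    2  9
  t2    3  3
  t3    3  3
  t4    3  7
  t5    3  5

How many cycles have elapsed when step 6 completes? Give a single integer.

end_cycle[6] = 37

k=0 load=t0/2c comp=- wait=2 total=2
k=1 load=t1/2c comp=t0/8c wait=8 total=10
k=2 load=t2/3c comp=t1/9c wait=9 total=19
k=3 load=t3/3c comp=t2/3c wait=3 total=22
k=4 load=t4/3c comp=t3/3c wait=3 total=25
k=5 load=t5/3c comp=t4/7c wait=7 total=32
k=6 load=- comp=t5/5c wait=5 total=37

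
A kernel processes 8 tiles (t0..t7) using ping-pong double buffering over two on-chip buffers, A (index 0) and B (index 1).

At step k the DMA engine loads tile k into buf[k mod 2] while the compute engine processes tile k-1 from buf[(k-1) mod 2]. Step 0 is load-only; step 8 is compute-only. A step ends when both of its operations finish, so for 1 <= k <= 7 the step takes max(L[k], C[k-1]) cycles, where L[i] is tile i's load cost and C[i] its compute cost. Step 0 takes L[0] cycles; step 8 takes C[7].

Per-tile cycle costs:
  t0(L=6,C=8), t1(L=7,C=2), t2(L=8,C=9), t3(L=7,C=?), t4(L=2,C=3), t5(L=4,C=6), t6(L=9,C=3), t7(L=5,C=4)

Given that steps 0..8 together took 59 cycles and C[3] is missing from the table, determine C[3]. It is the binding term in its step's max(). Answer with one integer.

step 0: dur = L[0]=6 = 6
step 1: dur = max(L[1]=7, C[0]=8) = 8
step 2: dur = max(L[2]=8, C[1]=2) = 8
step 3: dur = max(L[3]=7, C[2]=9) = 9
step 4: dur = max(L[4]=2, C[3]=?) = C[3]  (unknown; binding)
step 5: dur = max(L[5]=4, C[4]=3) = 4
step 6: dur = max(L[6]=9, C[5]=6) = 9
step 7: dur = max(L[7]=5, C[6]=3) = 5
step 8: dur = C[7]=4 = 4
sum of known step durations = 53
dur[4] = total - known = 59 - 53 = 6
C[3] is the binding max in step 4, so C[3] = dur[4] = 6

C[3] = 6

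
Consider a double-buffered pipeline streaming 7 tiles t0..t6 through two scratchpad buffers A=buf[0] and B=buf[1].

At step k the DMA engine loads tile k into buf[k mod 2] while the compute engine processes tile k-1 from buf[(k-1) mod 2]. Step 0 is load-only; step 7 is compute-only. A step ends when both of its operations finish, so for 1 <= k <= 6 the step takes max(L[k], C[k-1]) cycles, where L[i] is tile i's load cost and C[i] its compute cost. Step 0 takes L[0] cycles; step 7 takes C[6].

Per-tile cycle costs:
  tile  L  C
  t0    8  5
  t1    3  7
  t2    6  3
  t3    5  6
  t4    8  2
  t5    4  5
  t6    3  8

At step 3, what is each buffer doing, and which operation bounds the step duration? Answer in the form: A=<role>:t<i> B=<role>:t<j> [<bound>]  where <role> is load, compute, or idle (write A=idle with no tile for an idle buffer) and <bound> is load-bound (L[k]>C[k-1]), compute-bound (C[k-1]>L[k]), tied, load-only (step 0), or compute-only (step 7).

step 3: A=compute:t2 B=load:t3 [load-bound]

k=0 load=t0/8c comp=- wait=8 total=8
k=1 load=t1/3c comp=t0/5c wait=5 total=13
k=2 load=t2/6c comp=t1/7c wait=7 total=20
k=3 load=t3/5c comp=t2/3c wait=5 total=25
k=4 load=t4/8c comp=t3/6c wait=8 total=33
k=5 load=t5/4c comp=t4/2c wait=4 total=37
k=6 load=t6/3c comp=t5/5c wait=5 total=42
k=7 load=- comp=t6/8c wait=8 total=50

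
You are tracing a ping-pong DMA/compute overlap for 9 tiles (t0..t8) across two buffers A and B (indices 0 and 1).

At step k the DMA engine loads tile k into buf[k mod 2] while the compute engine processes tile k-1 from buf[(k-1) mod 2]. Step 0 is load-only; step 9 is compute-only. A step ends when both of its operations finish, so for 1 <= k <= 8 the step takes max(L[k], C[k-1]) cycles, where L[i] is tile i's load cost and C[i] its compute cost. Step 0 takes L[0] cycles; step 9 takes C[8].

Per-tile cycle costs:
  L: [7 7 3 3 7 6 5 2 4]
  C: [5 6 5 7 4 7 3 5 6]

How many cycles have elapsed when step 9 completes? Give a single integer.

end_cycle[9] = 59

step 0: L[0]=7 → dur=7, Σ=7 | A=load:t0 B=idle [load-only]
step 1: L[1]=7 C[0]=5 → dur=7, Σ=14 | A=compute:t0 B=load:t1 [load-bound]
step 2: L[2]=3 C[1]=6 → dur=6, Σ=20 | A=load:t2 B=compute:t1 [compute-bound]
step 3: L[3]=3 C[2]=5 → dur=5, Σ=25 | A=compute:t2 B=load:t3 [compute-bound]
step 4: L[4]=7 C[3]=7 → dur=7, Σ=32 | A=load:t4 B=compute:t3 [tied]
step 5: L[5]=6 C[4]=4 → dur=6, Σ=38 | A=compute:t4 B=load:t5 [load-bound]
step 6: L[6]=5 C[5]=7 → dur=7, Σ=45 | A=load:t6 B=compute:t5 [compute-bound]
step 7: L[7]=2 C[6]=3 → dur=3, Σ=48 | A=compute:t6 B=load:t7 [compute-bound]
step 8: L[8]=4 C[7]=5 → dur=5, Σ=53 | A=load:t8 B=compute:t7 [compute-bound]
step 9: C[8]=6 → dur=6, Σ=59 | A=compute:t8 B=idle [compute-only]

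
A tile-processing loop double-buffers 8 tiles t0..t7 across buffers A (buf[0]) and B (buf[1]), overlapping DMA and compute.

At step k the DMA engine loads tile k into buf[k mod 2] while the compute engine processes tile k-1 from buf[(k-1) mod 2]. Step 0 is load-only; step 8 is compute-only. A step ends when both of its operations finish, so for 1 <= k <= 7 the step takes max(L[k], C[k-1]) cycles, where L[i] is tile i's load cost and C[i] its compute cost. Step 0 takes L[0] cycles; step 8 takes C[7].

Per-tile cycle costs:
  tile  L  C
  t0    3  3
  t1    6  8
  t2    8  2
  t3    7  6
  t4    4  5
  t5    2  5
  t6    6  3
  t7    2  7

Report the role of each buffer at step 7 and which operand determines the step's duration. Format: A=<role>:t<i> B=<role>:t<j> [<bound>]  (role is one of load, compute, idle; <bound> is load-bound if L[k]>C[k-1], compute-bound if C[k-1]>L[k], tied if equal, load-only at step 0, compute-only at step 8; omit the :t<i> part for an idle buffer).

step 7: A=compute:t6 B=load:t7 [compute-bound]

[0] DMA t0→A (3c) ∥ CU idle ⇒ 3c, clock 3
[1] DMA t1→B (6c) ∥ CU A:t0 (3c) ⇒ 6c, clock 9
[2] DMA t2→A (8c) ∥ CU B:t1 (8c) ⇒ 8c, clock 17
[3] DMA t3→B (7c) ∥ CU A:t2 (2c) ⇒ 7c, clock 24
[4] DMA t4→A (4c) ∥ CU B:t3 (6c) ⇒ 6c, clock 30
[5] DMA t5→B (2c) ∥ CU A:t4 (5c) ⇒ 5c, clock 35
[6] DMA t6→A (6c) ∥ CU B:t5 (5c) ⇒ 6c, clock 41
[7] DMA t7→B (2c) ∥ CU A:t6 (3c) ⇒ 3c, clock 44
[8] DMA idle ∥ CU B:t7 (7c) ⇒ 7c, clock 51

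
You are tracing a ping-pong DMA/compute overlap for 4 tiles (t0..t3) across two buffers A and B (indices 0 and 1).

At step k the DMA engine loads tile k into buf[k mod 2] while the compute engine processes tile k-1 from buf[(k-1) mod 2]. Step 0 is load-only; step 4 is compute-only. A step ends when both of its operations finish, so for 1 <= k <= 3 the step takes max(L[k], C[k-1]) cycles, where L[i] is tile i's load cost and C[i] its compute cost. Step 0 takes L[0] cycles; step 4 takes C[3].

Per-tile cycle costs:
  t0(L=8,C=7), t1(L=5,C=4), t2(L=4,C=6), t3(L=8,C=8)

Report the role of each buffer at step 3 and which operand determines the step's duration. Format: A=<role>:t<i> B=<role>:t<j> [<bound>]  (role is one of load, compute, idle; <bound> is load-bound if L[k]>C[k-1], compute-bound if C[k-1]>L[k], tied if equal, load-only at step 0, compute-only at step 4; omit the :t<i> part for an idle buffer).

k=0 load=t0/8c comp=- wait=8 total=8
k=1 load=t1/5c comp=t0/7c wait=7 total=15
k=2 load=t2/4c comp=t1/4c wait=4 total=19
k=3 load=t3/8c comp=t2/6c wait=8 total=27
k=4 load=- comp=t3/8c wait=8 total=35

step 3: A=compute:t2 B=load:t3 [load-bound]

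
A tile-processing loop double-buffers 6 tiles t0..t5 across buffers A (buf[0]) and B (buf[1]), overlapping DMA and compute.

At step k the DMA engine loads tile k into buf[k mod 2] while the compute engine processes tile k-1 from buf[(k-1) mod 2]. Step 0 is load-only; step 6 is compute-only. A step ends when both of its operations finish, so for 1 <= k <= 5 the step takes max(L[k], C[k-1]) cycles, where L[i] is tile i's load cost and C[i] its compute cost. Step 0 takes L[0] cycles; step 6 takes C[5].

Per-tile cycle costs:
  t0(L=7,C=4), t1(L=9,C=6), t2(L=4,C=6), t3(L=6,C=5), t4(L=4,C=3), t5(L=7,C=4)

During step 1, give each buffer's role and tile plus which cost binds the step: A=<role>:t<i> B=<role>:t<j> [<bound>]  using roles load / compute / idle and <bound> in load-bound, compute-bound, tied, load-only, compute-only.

step 1: A=compute:t0 B=load:t1 [load-bound]

k=0 load=t0/7c comp=- wait=7 total=7
k=1 load=t1/9c comp=t0/4c wait=9 total=16
k=2 load=t2/4c comp=t1/6c wait=6 total=22
k=3 load=t3/6c comp=t2/6c wait=6 total=28
k=4 load=t4/4c comp=t3/5c wait=5 total=33
k=5 load=t5/7c comp=t4/3c wait=7 total=40
k=6 load=- comp=t5/4c wait=4 total=44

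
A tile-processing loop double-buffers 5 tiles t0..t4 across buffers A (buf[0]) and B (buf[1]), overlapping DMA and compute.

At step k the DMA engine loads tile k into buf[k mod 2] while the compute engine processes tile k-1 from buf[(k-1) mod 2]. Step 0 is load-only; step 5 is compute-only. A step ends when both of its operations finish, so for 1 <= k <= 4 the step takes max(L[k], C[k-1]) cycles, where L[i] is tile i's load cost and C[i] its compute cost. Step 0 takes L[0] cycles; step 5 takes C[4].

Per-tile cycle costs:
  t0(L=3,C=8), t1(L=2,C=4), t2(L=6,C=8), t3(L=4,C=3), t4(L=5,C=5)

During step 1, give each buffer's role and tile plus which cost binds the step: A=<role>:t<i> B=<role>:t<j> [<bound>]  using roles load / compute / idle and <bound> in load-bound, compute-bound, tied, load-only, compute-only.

step 1: A=compute:t0 B=load:t1 [compute-bound]

  0. 3=3c; end=3; A:t0 B:-
  1. max(2,8)=8c; end=11; A:t0 B:t1
  2. max(6,4)=6c; end=17; A:t2 B:t1
  3. max(4,8)=8c; end=25; A:t2 B:t3
  4. max(5,3)=5c; end=30; A:t4 B:t3
  5. 5=5c; end=35; A:t4 B:t3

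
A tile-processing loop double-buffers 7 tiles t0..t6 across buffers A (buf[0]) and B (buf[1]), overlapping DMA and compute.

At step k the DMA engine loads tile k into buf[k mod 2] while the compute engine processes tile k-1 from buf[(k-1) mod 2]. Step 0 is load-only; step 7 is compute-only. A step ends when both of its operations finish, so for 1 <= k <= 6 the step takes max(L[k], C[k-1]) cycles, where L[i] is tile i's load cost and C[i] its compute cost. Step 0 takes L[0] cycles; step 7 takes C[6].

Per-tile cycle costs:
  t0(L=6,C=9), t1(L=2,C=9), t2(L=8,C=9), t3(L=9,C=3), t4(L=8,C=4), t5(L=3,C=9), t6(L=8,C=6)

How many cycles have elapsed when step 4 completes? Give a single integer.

k=0 load=t0/6c comp=- wait=6 total=6
k=1 load=t1/2c comp=t0/9c wait=9 total=15
k=2 load=t2/8c comp=t1/9c wait=9 total=24
k=3 load=t3/9c comp=t2/9c wait=9 total=33
k=4 load=t4/8c comp=t3/3c wait=8 total=41
k=5 load=t5/3c comp=t4/4c wait=4 total=45
k=6 load=t6/8c comp=t5/9c wait=9 total=54
k=7 load=- comp=t6/6c wait=6 total=60

end_cycle[4] = 41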